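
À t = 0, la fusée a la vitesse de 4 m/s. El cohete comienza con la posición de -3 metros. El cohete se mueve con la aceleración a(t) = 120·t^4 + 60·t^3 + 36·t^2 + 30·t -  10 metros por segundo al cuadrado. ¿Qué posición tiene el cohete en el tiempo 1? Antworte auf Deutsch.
Wir müssen unsere Gleichung für die Beschleunigung a(t) = 120·t^4 + 60·t^3 + 36·t^2 + 30·t - 10 2-mal integrieren. Durch Integration von der Beschleunigung und Verwendung der Anfangsbedingung v(0) = 4, erhalten wir v(t) = 24·t^5 + 15·t^4 + 12·t^3 + 15·t^2 - 10·t + 4. Die Stammfunktion von der Geschwindigkeit, mit x(0) = -3, ergibt die Position: x(t) = 4·t^6 + 3·t^5 + 3·t^4 + 5·t^3 - 5·t^2 + 4·t - 3. Aus der Gleichung für die Position x(t) = 4·t^6 + 3·t^5 + 3·t^4 + 5·t^3 - 5·t^2 + 4·t - 3, setzen wir t = 1 ein und erhalten x = 11.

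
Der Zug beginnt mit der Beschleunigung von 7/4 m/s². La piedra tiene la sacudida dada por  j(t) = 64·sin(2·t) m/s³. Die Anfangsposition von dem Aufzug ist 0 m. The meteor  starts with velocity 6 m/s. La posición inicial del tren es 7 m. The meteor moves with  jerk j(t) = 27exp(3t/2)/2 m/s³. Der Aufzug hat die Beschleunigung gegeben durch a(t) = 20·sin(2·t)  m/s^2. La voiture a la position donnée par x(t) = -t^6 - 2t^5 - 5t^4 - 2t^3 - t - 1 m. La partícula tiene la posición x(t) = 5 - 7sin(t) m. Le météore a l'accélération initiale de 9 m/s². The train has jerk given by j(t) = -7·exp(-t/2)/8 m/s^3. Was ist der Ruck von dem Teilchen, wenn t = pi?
Um dies zu lösen, müssen wir 3 Ableitungen unserer Gleichung für die Position x(t) = 5 - 7·sin(t) nehmen. Mit d/dt von x(t) finden wir v(t) = -7·cos(t). Durch Ableiten von der Geschwindigkeit erhalten wir die Beschleunigung: a(t) = 7·sin(t). Durch Ableiten von der Beschleunigung erhalten wir den Ruck: j(t) = 7·cos(t). Aus der Gleichung für den Ruck j(t) = 7·cos(t), setzen wir t = pi ein und erhalten j = -7.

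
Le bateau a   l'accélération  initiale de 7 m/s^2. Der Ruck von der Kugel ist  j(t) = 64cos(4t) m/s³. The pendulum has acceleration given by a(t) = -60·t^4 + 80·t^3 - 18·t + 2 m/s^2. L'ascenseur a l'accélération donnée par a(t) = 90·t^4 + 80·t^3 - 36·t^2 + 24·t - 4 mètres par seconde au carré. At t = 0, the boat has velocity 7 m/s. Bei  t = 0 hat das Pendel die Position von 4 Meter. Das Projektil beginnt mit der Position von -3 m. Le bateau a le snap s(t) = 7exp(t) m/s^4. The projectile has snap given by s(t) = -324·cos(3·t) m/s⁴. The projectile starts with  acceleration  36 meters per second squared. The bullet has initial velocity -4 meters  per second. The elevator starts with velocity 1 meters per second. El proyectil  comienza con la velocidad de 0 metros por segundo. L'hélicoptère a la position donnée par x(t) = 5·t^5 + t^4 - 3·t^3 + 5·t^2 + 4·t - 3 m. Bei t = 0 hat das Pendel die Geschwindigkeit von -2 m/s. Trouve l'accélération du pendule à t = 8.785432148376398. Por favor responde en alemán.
Wir haben die Beschleunigung a(t) = -60·t^4 + 80·t^3 - 18·t + 2. Durch Einsetzen von t = 8.785432148376398: a(8.785432148376398) = -303349.188051432.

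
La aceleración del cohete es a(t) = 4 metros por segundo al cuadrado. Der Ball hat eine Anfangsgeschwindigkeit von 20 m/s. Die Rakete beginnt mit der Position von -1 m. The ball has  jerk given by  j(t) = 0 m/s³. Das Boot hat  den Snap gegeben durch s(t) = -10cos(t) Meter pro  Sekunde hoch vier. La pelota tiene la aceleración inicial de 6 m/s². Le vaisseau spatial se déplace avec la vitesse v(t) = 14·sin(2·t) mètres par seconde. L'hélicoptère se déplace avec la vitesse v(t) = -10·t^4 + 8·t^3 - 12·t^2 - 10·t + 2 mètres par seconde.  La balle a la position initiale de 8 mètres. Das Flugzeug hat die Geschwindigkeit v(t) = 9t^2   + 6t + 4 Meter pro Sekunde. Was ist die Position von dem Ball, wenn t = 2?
Um dies zu lösen, müssen wir 3 Integrale unserer Gleichung für den Ruck j(t) = 0 finden. Durch Integration von dem Ruck und Verwendung der Anfangsbedingung a(0) = 6, erhalten wir a(t) = 6. Mit ∫a(t)dt und Anwendung von v(0) = 20, finden wir v(t) = 6·t + 20. Die Stammfunktion von der Geschwindigkeit, mit x(0) = 8, ergibt die Position: x(t) = 3·t^2 + 20·t + 8. Wir haben die Position x(t) = 3·t^2 + 20·t + 8. Durch Einsetzen von t = 2: x(2) = 60.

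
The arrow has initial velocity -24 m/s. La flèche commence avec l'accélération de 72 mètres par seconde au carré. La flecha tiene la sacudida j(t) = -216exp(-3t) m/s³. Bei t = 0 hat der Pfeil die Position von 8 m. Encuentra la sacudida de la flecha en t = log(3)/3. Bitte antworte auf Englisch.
From the given jerk equation j(t) = -216·exp(-3·t), we substitute t = log(3)/3 to get j = -72.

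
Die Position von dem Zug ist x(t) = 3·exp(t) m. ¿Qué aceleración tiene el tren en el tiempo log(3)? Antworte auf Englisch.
To solve this, we need to take 2 derivatives of our position equation x(t) = 3·exp(t). The derivative of position gives velocity: v(t) = 3·exp(t). The derivative of velocity gives acceleration: a(t) = 3·exp(t). From the given acceleration equation a(t) = 3·exp(t), we substitute t = log(3) to get a = 9.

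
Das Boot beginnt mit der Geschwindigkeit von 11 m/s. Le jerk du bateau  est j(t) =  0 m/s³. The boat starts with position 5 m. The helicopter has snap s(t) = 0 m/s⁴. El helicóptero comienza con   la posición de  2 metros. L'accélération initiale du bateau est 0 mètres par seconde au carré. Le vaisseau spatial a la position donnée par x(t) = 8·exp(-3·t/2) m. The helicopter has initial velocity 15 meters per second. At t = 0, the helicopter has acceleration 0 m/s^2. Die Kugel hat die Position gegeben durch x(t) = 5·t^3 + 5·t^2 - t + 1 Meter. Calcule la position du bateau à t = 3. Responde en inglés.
To solve this, we need to take 3 integrals of our jerk equation j(t) = 0. The integral of jerk, with a(0) = 0, gives acceleration: a(t) = 0. Integrating acceleration and using the initial condition v(0) = 11, we get v(t) = 11. Taking ∫v(t)dt and applying x(0) = 5, we find x(t) = 11·t + 5. Using x(t) = 11·t + 5 and substituting t = 3, we find x = 38.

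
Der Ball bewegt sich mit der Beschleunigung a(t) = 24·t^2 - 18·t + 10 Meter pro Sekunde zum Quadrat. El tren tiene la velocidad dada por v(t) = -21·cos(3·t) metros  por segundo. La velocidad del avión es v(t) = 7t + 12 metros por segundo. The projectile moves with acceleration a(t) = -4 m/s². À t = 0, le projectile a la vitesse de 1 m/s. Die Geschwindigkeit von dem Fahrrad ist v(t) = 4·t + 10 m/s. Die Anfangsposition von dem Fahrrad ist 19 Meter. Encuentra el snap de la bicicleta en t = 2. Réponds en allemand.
Um dies zu lösen, müssen wir 3 Ableitungen unserer Gleichung für die Geschwindigkeit v(t) = 4·t + 10 nehmen. Mit d/dt von v(t) finden wir a(t) = 4. Durch Ableiten von der Beschleunigung erhalten wir den Ruck: j(t) = 0. Durch Ableiten von dem Ruck erhalten wir den Snap: s(t) = 0. Aus der Gleichung für den Snap s(t) = 0, setzen wir t = 2 ein und erhalten s = 0.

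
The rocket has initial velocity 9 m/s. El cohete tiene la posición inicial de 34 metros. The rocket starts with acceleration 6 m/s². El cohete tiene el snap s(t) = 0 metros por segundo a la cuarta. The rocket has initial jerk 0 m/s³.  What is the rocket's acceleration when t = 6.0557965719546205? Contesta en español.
Para resolver esto, necesitamos tomar 2 integrales de nuestra ecuación del snap s(t) = 0. La antiderivada del snap es la sacudida. Usando j(0) = 0, obtenemos j(t) = 0. Tomando ∫j(t)dt y aplicando a(0) = 6, encontramos a(t) = 6. Usando a(t) = 6 y sustituyendo t = 6.0557965719546205, encontramos a = 6.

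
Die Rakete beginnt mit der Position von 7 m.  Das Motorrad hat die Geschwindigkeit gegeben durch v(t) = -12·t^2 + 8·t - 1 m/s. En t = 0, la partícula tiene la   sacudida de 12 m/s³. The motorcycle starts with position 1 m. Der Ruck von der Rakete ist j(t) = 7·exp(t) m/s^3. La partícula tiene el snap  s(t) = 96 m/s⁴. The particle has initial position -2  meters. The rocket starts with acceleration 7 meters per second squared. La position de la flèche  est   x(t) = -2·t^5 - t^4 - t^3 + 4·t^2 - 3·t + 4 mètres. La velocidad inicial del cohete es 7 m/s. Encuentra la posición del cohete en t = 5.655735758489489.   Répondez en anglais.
We must find the integral of our jerk equation j(t) = 7·exp(t) 3 times. Taking ∫j(t)dt and applying a(0) = 7, we find a(t) = 7·exp(t). Finding the antiderivative of a(t) and using v(0) = 7: v(t) = 7·exp(t). Integrating velocity and using the initial condition x(0) = 7, we get x(t) = 7·exp(t). Using x(t) = 7·exp(t) and substituting t = 5.655735758489489, we find x = 2001.48744885737.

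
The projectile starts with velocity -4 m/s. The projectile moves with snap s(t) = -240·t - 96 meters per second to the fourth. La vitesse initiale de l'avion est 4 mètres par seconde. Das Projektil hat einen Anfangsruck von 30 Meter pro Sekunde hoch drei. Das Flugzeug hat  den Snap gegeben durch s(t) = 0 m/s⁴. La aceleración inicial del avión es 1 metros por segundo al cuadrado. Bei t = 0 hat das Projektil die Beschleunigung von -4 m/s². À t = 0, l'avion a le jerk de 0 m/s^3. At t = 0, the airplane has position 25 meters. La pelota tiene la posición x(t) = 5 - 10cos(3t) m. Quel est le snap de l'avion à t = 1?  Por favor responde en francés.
Nous avons le snap s(t) = 0. En substituant t = 1: s(1) = 0.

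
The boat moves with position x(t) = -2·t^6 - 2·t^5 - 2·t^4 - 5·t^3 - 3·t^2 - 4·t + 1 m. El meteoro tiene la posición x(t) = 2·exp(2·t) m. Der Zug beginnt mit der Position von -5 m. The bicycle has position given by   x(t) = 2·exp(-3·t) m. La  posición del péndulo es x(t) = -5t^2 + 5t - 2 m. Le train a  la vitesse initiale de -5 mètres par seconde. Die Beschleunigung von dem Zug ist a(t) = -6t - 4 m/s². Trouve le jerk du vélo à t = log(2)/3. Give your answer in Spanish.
Partiendo de la posición x(t) = 2·exp(-3·t), tomamos 3 derivadas. Derivando la posición, obtenemos la velocidad: v(t) = -6·exp(-3·t). Derivando la velocidad, obtenemos la aceleración: a(t) = 18·exp(-3·t). Tomando d/dt de a(t), encontramos j(t) = -54·exp(-3·t). Tenemos la sacudida j(t) = -54·exp(-3·t). Sustituyendo t = log(2)/3: j(log(2)/3) = -27.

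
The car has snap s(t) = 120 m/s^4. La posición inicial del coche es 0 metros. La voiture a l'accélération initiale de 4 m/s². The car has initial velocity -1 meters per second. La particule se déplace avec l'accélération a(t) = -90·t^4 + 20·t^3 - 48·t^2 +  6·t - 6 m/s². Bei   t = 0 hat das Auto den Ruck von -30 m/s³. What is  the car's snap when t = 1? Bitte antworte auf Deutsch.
Wir haben den Snap s(t) = 120. Durch Einsetzen von t = 1: s(1) = 120.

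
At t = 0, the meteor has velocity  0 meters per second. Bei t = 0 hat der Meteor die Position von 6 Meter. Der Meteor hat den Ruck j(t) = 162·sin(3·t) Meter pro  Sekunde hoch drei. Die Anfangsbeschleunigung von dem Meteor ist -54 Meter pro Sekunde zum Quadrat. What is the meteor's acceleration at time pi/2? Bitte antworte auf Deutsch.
Um dies zu lösen, müssen wir 1 Integral unserer Gleichung für den Ruck j(t) = 162·sin(3·t) finden. Die Stammfunktion von dem Ruck ist die Beschleunigung. Mit a(0) = -54 erhalten wir a(t) = -54·cos(3·t). Aus der Gleichung für die Beschleunigung a(t) = -54·cos(3·t), setzen wir t = pi/2 ein und erhalten a = 0.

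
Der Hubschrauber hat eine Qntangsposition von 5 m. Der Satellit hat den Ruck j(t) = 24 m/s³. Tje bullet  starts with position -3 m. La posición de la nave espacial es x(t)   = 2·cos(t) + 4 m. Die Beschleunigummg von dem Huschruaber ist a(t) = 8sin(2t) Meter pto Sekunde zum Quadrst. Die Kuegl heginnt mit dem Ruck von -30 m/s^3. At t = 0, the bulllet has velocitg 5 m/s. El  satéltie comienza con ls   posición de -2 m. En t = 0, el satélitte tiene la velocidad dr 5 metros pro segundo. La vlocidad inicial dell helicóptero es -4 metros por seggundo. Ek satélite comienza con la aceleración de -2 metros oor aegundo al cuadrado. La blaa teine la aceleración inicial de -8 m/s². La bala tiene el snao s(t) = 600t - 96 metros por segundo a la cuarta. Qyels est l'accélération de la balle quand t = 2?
Nous devons intégrer notre équation du snap s(t) = 600·t - 96 2 fois. La primitive du snap est le jerk. En utilisant j(0) = -30, nous obtenons j(t) = 300·t^2 - 96·t - 30. En intégrant le jerk et en utilisant la condition initiale a(0) = -8, nous obtenons a(t) = 100·t^3 - 48·t^2 - 30·t - 8. De l'équation de l'accélération a(t) = 100·t^3 - 48·t^2 - 30·t - 8, nous substituons t = 2 pour obtenir a = 540.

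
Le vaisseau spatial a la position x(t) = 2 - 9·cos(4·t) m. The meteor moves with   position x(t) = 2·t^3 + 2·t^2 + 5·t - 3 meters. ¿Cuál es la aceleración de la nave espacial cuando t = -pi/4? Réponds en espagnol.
Partiendo de la posición x(t) = 2 - 9·cos(4·t), tomamos 2 derivadas. Tomando d/dt de x(t), encontramos v(t) = 36·sin(4·t). Tomando d/dt de v(t), encontramos a(t) = 144·cos(4·t). Usando a(t) = 144·cos(4·t) y sustituyendo t = -pi/4, encontramos a = -144.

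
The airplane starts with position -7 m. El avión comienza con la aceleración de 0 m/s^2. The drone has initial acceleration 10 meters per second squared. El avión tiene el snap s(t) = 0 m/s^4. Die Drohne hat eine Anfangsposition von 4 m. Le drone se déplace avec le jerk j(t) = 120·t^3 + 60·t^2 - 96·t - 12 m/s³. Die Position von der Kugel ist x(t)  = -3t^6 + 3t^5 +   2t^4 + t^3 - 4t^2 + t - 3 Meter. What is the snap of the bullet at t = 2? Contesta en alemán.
Ausgehend von der Position x(t) = -3·t^6 + 3·t^5 + 2·t^4 + t^3 - 4·t^2 + t - 3, nehmen wir 4 Ableitungen. Mit d/dt von x(t) finden wir v(t) = -18·t^5 + 15·t^4 + 8·t^3 + 3·t^2 - 8·t + 1. Mit d/dt von v(t) finden wir a(t) = -90·t^4 + 60·t^3 + 24·t^2 + 6·t - 8. Durch Ableiten von der Beschleunigung erhalten wir den Ruck: j(t) = -360·t^3 + 180·t^2 + 48·t + 6. Durch Ableiten von dem Ruck erhalten wir den Snap: s(t) = -1080·t^2 + 360·t + 48. Mit s(t) = -1080·t^2 + 360·t + 48 und Einsetzen von t = 2, finden wir s = -3552.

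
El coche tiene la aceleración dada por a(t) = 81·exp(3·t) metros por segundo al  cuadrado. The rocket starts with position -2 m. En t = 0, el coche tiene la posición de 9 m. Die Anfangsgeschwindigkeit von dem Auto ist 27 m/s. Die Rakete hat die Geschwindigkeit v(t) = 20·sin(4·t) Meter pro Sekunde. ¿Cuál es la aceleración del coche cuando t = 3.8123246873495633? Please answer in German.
Mit a(t) = 81·exp(3·t) und Einsetzen von t = 3.8123246873495633, finden wir a = 7507576.11053121.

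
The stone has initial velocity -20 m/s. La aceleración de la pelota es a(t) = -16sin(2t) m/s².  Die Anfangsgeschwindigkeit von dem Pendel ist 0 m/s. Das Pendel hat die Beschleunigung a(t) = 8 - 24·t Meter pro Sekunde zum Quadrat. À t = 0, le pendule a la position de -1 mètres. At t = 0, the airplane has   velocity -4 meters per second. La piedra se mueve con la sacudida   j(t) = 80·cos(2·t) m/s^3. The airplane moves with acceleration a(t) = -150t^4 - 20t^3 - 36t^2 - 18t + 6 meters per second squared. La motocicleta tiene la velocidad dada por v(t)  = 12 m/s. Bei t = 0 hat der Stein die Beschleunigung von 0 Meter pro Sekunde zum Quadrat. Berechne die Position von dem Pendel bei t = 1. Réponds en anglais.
To solve this, we need to take 2 integrals of our acceleration equation a(t) = 8 - 24·t. The integral of acceleration is velocity. Using v(0) = 0, we get v(t) = 4·t·(2 - 3·t). Integrating velocity and using the initial condition x(0) = -1, we get x(t) = -4·t^3 + 4·t^2 - 1. From the given position equation x(t) = -4·t^3 + 4·t^2 - 1, we substitute t = 1 to get x = -1.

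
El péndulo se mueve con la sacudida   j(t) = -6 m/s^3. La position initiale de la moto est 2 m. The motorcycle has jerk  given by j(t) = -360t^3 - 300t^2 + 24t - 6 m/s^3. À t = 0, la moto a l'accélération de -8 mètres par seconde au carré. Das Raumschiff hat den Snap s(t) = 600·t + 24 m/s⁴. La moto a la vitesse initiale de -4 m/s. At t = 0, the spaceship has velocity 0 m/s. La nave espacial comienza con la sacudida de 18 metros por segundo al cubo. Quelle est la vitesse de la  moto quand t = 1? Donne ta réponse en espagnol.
Para resolver esto, necesitamos tomar 2 antiderivadas de nuestra ecuación de la sacudida j(t) = -360·t^3 - 300·t^2 + 24·t - 6. La integral de la sacudida, con a(0) = -8, da la aceleración: a(t) = -90·t^4 - 100·t^3 + 12·t^2 - 6·t - 8. La antiderivada de la aceleración es la velocidad. Usando v(0) = -4, obtenemos v(t) = -18·t^5 - 25·t^4 + 4·t^3 - 3·t^2 - 8·t - 4. De la ecuación de la velocidad v(t) = -18·t^5 - 25·t^4 + 4·t^3 - 3·t^2 - 8·t - 4, sustituimos t = 1 para obtener v = -54.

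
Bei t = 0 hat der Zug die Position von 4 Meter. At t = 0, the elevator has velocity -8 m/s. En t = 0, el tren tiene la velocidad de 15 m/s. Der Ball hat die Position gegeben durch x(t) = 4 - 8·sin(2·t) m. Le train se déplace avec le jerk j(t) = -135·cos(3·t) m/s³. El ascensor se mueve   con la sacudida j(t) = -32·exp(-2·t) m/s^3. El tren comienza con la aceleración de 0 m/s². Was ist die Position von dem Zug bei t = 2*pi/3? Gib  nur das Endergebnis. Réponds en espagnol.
La respuesta es 4.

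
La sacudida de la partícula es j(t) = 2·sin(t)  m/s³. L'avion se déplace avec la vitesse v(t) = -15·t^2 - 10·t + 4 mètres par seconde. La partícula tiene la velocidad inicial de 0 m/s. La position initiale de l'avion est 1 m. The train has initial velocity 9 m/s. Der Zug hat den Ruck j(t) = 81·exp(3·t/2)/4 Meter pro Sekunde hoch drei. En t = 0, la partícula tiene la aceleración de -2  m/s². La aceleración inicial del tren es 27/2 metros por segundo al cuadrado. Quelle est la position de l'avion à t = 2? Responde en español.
Partiendo de la velocidad v(t) = -15·t^2 - 10·t + 4, tomamos 1 integral. La antiderivada de la velocidad, con x(0) = 1, da la posición: x(t) = -5·t^3 - 5·t^2 + 4·t + 1. De la ecuación de la posición x(t) = -5·t^3 - 5·t^2 + 4·t + 1, sustituimos t = 2 para obtener x = -51.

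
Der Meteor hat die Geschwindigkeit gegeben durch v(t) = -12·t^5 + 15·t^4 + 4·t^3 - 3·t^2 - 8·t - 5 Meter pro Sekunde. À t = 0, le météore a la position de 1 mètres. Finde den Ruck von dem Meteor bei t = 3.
Ausgehend von der Geschwindigkeit v(t) = -12·t^5 + 15·t^4 + 4·t^3 - 3·t^2 - 8·t - 5, nehmen wir 2 Ableitungen. Mit d/dt von v(t) finden wir a(t) = -60·t^4 + 60·t^3 + 12·t^2 - 6·t - 8. Mit d/dt von a(t) finden wir j(t) = -240·t^3 + 180·t^2 + 24·t - 6. Aus der Gleichung für den Ruck j(t) = -240·t^3 + 180·t^2 + 24·t - 6, setzen wir t = 3 ein und erhalten j = -4794.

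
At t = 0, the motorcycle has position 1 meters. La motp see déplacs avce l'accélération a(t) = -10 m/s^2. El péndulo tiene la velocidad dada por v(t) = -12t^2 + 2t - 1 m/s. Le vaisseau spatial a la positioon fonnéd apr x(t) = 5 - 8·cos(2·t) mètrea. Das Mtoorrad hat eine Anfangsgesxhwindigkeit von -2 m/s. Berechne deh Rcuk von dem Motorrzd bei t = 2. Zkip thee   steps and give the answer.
j(2) = 0.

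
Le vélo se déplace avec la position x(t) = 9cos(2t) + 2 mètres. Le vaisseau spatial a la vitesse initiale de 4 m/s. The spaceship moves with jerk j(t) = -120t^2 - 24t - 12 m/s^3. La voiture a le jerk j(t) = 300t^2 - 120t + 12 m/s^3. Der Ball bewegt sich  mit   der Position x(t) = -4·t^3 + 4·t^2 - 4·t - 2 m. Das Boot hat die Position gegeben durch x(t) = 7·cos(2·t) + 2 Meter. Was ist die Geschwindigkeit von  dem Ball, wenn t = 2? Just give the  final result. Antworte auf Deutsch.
Bei t = 2, v = -36.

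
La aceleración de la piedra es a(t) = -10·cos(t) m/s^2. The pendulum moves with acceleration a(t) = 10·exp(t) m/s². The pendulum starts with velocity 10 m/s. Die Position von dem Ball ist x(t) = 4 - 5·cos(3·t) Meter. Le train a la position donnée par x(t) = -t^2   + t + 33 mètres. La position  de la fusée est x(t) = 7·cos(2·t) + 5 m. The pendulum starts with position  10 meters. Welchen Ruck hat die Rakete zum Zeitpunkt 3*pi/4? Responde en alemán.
Um dies zu lösen, müssen wir 3 Ableitungen unserer Gleichung für die Position x(t) = 7·cos(2·t) + 5 nehmen. Durch Ableiten von der Position erhalten wir die Geschwindigkeit: v(t) = -14·sin(2·t). Durch Ableiten von der Geschwindigkeit erhalten wir die Beschleunigung: a(t) = -28·cos(2·t). Die Ableitung von der Beschleunigung ergibt den Ruck: j(t) = 56·sin(2·t). Mit j(t) = 56·sin(2·t) und Einsetzen von t = 3*pi/4, finden wir j = -56.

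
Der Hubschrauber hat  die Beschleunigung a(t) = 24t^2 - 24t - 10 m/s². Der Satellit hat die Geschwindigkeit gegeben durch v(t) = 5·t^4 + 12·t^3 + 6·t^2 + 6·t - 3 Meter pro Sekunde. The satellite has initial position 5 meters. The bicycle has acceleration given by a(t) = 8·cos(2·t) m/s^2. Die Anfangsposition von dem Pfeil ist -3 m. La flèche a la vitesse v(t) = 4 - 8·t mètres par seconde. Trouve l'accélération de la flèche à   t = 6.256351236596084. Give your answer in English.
To solve this, we need to take 1 derivative of our velocity equation v(t) = 4 - 8·t. Differentiating velocity, we get acceleration: a(t) = -8. From the given acceleration equation a(t) = -8, we substitute t = 6.256351236596084 to get a = -8.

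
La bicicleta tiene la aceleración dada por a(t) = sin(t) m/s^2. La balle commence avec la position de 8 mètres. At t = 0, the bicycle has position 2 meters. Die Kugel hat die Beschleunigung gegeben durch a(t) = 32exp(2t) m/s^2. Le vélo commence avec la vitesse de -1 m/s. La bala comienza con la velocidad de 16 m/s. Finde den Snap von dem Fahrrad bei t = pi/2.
Ausgehend von der Beschleunigung a(t) = sin(t), nehmen wir 2 Ableitungen. Die Ableitung von der Beschleunigung ergibt den Ruck: j(t) = cos(t). Die Ableitung von dem Ruck ergibt den Snap: s(t) = -sin(t). Aus der Gleichung für den Snap s(t) = -sin(t), setzen wir t = pi/2 ein und erhalten s = -1.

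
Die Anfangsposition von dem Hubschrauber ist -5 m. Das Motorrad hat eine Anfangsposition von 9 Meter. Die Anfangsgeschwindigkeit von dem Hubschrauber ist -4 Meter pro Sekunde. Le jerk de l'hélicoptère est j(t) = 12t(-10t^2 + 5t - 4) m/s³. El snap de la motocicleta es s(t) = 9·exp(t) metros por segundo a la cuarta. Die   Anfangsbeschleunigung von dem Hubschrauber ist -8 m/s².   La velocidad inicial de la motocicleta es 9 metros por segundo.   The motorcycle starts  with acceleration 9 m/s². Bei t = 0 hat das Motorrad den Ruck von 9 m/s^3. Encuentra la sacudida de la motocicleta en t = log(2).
Necesitamos integrar nuestra ecuación del snap s(t) = 9·exp(t) 1 vez. Integrando el snap y usando la condición inicial j(0) = 9, obtenemos j(t) = 9·exp(t). Usando j(t) = 9·exp(t) y sustituyendo t = log(2), encontramos j = 18.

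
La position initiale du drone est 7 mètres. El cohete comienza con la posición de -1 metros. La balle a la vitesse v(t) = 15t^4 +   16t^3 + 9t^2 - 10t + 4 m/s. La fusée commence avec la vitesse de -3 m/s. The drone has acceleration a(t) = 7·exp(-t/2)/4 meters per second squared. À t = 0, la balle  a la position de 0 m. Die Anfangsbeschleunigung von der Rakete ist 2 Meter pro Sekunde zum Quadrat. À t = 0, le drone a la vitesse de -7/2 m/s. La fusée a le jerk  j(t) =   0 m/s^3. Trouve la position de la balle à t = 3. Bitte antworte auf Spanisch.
Partiendo de la velocidad v(t) = 15·t^4 + 16·t^3 + 9·t^2 - 10·t + 4, tomamos 1 integral. La antiderivada de la velocidad es la posición. Usando x(0) = 0, obtenemos x(t) = 3·t^5 + 4·t^4 + 3·t^3 - 5·t^2 + 4·t. De la ecuación de la posición x(t) = 3·t^5 + 4·t^4 + 3·t^3 - 5·t^2 + 4·t, sustituimos t = 3 para obtener x = 1101.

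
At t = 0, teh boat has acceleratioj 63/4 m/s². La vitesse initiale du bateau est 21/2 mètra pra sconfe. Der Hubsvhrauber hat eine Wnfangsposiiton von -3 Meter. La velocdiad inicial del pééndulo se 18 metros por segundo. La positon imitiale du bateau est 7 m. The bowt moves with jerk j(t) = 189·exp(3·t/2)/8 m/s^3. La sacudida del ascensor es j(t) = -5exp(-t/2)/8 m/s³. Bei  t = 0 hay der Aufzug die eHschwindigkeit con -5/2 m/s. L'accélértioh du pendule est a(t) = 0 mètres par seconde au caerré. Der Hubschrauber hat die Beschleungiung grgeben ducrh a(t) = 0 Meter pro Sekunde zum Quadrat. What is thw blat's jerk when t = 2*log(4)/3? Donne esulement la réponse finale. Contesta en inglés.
The jerk at t = 2*log(4)/3 is j = 189/2.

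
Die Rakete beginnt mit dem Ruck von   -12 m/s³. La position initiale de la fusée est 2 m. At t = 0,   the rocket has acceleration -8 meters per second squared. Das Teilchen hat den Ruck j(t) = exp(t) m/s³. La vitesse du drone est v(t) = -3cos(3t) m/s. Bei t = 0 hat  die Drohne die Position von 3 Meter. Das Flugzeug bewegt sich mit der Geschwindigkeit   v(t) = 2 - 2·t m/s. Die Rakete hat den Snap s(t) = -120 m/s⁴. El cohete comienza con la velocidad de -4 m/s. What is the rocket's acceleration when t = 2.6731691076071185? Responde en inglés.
Starting from snap s(t) = -120, we take 2 integrals. The integral of snap is jerk. Using j(0) = -12, we get j(t) = -120·t - 12. The antiderivative of jerk, with a(0) = -8, gives acceleration: a(t) = -60·t^2 - 12·t - 8. We have acceleration a(t) = -60·t^2 - 12·t - 8. Substituting t = 2.6731691076071185: a(2.6731691076071185) = -468.828013963188.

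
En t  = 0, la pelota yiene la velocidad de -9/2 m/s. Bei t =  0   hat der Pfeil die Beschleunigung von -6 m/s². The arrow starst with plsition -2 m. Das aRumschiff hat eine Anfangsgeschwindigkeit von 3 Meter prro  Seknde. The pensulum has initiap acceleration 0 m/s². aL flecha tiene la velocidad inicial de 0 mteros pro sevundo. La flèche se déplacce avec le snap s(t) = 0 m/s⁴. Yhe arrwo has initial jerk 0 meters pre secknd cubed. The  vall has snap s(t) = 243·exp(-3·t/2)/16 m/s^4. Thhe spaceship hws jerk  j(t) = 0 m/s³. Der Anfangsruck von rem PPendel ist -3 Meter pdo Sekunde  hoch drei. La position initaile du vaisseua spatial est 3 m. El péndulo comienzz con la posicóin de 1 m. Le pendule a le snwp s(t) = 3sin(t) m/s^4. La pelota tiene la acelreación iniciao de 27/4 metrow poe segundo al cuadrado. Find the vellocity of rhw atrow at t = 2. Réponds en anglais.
We need to integrate our snap equation s(t) = 0 3 times. The integral of snap, with j(0) = 0, gives jerk: j(t) = 0. Finding the antiderivative of j(t) and using a(0) = -6: a(t) = -6. Finding the antiderivative of a(t) and using v(0) = 0: v(t) = -6·t. Using v(t) = -6·t and substituting t = 2, we find v = -12.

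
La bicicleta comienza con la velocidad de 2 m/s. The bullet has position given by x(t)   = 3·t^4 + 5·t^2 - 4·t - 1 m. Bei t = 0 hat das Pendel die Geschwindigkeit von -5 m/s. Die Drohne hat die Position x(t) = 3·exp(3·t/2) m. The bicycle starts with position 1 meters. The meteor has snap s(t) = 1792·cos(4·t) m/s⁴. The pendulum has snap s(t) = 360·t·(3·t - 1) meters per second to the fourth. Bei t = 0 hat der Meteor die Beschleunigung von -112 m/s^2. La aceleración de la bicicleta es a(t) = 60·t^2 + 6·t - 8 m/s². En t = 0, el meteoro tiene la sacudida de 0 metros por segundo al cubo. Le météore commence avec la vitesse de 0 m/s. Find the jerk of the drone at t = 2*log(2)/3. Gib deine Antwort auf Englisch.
To solve this, we need to take 3 derivatives of our position equation x(t) = 3·exp(3·t/2). Differentiating position, we get velocity: v(t) = 9·exp(3·t/2)/2. Differentiating velocity, we get acceleration: a(t) = 27·exp(3·t/2)/4. Taking d/dt of a(t), we find j(t) = 81·exp(3·t/2)/8. We have jerk j(t) = 81·exp(3·t/2)/8. Substituting t = 2*log(2)/3: j(2*log(2)/3) = 81/4.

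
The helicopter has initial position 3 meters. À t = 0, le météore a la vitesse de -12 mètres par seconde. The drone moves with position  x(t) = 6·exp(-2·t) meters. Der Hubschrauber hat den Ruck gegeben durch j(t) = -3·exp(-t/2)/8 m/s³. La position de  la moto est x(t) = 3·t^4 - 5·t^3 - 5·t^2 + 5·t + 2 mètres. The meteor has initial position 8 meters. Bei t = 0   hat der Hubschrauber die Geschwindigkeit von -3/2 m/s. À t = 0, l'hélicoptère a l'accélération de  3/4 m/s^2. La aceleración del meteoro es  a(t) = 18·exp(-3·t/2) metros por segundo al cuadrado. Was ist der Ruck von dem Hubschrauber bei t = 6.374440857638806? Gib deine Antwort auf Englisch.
Using j(t) = -3·exp(-t/2)/8 and substituting t = 6.374440857638806, we find j = -0.0154824263548914.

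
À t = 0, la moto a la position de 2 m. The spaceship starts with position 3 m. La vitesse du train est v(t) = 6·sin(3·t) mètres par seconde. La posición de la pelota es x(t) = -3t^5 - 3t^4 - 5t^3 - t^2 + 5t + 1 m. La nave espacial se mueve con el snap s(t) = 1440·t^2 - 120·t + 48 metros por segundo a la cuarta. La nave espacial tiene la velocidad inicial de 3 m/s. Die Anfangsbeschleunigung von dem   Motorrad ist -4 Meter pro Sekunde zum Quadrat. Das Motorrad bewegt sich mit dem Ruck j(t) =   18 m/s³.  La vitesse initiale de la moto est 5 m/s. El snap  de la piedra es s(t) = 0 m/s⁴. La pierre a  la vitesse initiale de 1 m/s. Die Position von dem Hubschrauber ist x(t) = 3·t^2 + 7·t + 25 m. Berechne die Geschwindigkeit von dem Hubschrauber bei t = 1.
Um dies zu lösen, müssen wir 1 Ableitung unserer Gleichung für die Position x(t) = 3·t^2 + 7·t + 25 nehmen. Mit d/dt von x(t) finden wir v(t) = 6·t + 7. Mit v(t) = 6·t + 7 und Einsetzen von t = 1, finden wir v = 13.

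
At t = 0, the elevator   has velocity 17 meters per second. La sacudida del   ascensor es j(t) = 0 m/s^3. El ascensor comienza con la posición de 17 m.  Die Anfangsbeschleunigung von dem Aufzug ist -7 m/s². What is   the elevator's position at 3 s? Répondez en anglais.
To solve this, we need to take 3 integrals of our jerk equation j(t) = 0. The integral of jerk, with a(0) = -7, gives acceleration: a(t) = -7. Integrating acceleration and using the initial condition v(0) = 17, we get v(t) = 17 - 7·t. Finding the integral of v(t) and using x(0) = 17: x(t) = -7·t^2/2 + 17·t + 17. We have position x(t) = -7·t^2/2 + 17·t + 17. Substituting t = 3: x(3) = 73/2.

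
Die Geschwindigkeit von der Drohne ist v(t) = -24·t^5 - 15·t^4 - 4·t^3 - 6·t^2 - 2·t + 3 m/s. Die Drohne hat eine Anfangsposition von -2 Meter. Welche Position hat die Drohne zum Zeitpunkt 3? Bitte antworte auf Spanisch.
Necesitamos integrar nuestra ecuación de la velocidad v(t) = -24·t^5 - 15·t^4 - 4·t^3 - 6·t^2 - 2·t + 3 1 vez. La integral de la velocidad es la posición. Usando x(0) = -2, obtenemos x(t) = -4·t^6 - 3·t^5 - t^4 - 2·t^3 - t^2 + 3·t - 2. Tenemos la posición x(t) = -4·t^6 - 3·t^5 - t^4 - 2·t^3 - t^2 + 3·t - 2. Sustituyendo t = 3: x(3) = -3782.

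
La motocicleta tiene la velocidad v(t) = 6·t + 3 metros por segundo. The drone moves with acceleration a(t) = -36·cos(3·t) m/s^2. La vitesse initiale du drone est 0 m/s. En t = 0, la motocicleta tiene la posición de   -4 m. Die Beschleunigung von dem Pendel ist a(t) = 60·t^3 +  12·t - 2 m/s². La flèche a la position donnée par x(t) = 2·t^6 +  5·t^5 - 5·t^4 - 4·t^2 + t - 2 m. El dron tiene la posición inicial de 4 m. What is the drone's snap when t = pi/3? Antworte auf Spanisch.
Partiendo de la aceleración a(t) = -36·cos(3·t), tomamos 2 derivadas. La derivada de la aceleración da la sacudida: j(t) = 108·sin(3·t). Tomando d/dt de j(t), encontramos s(t) = 324·cos(3·t). De la ecuación del snap s(t) = 324·cos(3·t), sustituimos t = pi/3 para obtener s = -324.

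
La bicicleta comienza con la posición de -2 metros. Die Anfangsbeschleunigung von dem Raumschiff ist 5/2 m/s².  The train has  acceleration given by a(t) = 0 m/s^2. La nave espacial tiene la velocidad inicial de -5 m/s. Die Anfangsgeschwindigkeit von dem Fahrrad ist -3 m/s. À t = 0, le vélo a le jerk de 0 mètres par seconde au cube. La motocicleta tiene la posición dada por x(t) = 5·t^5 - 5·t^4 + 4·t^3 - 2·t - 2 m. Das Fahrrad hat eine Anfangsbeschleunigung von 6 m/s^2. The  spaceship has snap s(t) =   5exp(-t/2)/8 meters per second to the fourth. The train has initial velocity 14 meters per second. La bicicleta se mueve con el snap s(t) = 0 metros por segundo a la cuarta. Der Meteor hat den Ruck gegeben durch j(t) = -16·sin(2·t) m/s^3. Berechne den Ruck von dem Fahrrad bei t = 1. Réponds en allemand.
Um dies zu lösen, müssen wir 1 Stammfunktion unserer Gleichung für den Snap s(t) = 0 finden. Die Stammfunktion von dem Snap ist der Ruck. Mit j(0) = 0 erhalten wir j(t) = 0. Mit j(t) = 0 und Einsetzen von t = 1, finden wir j = 0.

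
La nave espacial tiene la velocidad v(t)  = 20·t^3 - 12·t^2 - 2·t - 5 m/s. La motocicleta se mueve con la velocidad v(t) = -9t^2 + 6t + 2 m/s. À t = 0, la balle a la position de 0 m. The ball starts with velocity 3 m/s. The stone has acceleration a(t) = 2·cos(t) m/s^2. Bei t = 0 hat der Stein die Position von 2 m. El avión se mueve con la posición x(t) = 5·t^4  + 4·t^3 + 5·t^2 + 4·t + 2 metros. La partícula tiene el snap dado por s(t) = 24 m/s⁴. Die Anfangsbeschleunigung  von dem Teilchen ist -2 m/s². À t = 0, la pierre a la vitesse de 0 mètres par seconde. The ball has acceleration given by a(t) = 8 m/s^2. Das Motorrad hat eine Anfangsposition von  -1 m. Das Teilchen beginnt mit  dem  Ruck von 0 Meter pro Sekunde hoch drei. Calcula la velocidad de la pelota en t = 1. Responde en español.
Debemos encontrar la integral de nuestra ecuación de la aceleración a(t) = 8 1 vez. Tomando ∫a(t)dt y aplicando v(0) = 3, encontramos v(t) = 8·t + 3. De la ecuación de la velocidad v(t) = 8·t + 3, sustituimos t = 1 para obtener v = 11.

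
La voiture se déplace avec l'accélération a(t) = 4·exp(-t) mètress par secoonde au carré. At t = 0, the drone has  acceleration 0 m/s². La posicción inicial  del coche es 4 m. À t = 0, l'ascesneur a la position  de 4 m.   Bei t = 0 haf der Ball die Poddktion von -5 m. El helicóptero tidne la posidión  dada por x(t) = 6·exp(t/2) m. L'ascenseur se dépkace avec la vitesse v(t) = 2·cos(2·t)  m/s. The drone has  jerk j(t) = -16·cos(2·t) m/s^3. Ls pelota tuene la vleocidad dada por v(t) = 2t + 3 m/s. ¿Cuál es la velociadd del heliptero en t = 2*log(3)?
Partiendo de la posición x(t) = 6·exp(t/2), tomamos 1 derivada. Derivando la posición, obtenemos la velocidad: v(t) = 3·exp(t/2). Usando v(t) = 3·exp(t/2) y sustituyendo t = 2*log(3), encontramos v = 9.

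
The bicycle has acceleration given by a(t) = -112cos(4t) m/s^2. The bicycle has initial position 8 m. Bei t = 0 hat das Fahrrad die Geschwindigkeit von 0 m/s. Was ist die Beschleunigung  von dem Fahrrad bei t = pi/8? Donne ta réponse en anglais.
Using a(t) = -112·cos(4·t) and substituting t = pi/8, we find a = 0.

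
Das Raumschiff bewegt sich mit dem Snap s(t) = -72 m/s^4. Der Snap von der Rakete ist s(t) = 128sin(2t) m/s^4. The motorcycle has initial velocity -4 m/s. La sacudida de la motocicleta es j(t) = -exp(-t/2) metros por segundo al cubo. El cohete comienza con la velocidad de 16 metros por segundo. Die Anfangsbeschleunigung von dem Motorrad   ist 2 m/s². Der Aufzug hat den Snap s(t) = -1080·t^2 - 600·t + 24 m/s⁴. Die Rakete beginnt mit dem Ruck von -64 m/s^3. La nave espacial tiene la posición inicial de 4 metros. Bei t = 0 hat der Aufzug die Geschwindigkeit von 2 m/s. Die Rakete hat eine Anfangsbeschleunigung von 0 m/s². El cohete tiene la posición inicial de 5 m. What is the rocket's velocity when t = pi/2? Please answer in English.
To find the answer, we compute 3 integrals of s(t) = 128·sin(2·t). Finding the antiderivative of s(t) and using j(0) = -64: j(t) = -64·cos(2·t). Finding the antiderivative of j(t) and using a(0) = 0: a(t) = -32·sin(2·t). Finding the integral of a(t) and using v(0) = 16: v(t) = 16·cos(2·t). We have velocity v(t) = 16·cos(2·t). Substituting t = pi/2: v(pi/2) = -16.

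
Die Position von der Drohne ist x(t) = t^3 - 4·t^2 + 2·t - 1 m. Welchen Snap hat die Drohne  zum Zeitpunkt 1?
Ausgehend von der Position x(t) = t^3 - 4·t^2 + 2·t - 1, nehmen wir 4 Ableitungen. Durch Ableiten von der Position erhalten wir die Geschwindigkeit: v(t) = 3·t^2 - 8·t + 2. Mit d/dt von v(t) finden wir a(t) = 6·t - 8. Durch Ableiten von der Beschleunigung erhalten wir den Ruck: j(t) = 6. Durch Ableiten von dem Ruck erhalten wir den Snap: s(t) = 0. Aus der Gleichung für den Snap s(t) = 0, setzen wir t = 1 ein und erhalten s = 0.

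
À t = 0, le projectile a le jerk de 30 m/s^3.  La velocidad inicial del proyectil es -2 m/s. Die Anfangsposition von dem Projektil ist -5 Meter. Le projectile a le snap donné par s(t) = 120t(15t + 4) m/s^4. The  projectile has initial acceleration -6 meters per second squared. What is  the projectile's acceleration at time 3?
We must find the antiderivative of our snap equation s(t) = 120·t·(15·t + 4) 2 times. Taking ∫s(t)dt and applying j(0) = 30, we find j(t) = 600·t^3 + 240·t^2 + 30. The antiderivative of jerk, with a(0) = -6, gives acceleration: a(t) = 150·t^4 + 80·t^3 + 30·t - 6. Using a(t) = 150·t^4 + 80·t^3 + 30·t - 6 and substituting t = 3, we find a = 14394.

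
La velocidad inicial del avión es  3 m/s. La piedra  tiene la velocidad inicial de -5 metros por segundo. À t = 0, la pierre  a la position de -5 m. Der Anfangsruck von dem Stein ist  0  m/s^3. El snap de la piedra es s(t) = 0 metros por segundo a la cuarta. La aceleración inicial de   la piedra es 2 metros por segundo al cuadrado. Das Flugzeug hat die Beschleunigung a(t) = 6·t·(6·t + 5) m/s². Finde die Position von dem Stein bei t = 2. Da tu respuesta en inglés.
Starting from snap s(t) = 0, we take 4 integrals. Integrating snap and using the initial condition j(0) = 0, we get j(t) = 0. Taking ∫j(t)dt and applying a(0) = 2, we find a(t) = 2. Finding the integral of a(t) and using v(0) = -5: v(t) = 2·t - 5. Finding the antiderivative of v(t) and using x(0) = -5: x(t) = t^2 - 5·t - 5. From the given position equation x(t) = t^2 - 5·t - 5, we substitute t = 2 to get x = -11.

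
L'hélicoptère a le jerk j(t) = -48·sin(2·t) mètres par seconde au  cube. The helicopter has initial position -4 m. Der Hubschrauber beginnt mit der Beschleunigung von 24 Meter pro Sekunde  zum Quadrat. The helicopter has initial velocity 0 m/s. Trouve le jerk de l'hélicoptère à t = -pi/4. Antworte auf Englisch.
Using j(t) = -48·sin(2·t) and substituting t = -pi/4, we find j = 48.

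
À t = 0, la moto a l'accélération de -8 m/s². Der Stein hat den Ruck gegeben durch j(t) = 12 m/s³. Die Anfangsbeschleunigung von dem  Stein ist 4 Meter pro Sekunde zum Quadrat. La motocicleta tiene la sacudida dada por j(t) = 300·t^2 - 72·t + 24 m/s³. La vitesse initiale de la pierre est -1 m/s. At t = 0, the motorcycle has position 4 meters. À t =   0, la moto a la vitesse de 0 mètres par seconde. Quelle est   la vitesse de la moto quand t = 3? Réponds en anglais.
We must find the antiderivative of our jerk equation j(t) = 300·t^2 - 72·t + 24 2 times. The integral of jerk, with a(0) = -8, gives acceleration: a(t) = 100·t^3 - 36·t^2 + 24·t - 8. The integral of acceleration is velocity. Using v(0) = 0, we get v(t) = t·(25·t^3 - 12·t^2 + 12·t - 8). Using v(t) = t·(25·t^3 - 12·t^2 + 12·t - 8) and substituting t = 3, we find v = 1785.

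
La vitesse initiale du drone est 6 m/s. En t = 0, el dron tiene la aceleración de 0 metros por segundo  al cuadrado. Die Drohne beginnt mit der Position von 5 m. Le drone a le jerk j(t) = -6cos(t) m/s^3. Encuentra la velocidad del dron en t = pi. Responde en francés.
Nous devons intégrer notre équation du jerk j(t) = -6·cos(t) 2 fois. L'intégrale du jerk, avec a(0) = 0, donne l'accélération: a(t) = -6·sin(t). L'intégrale de l'accélération est la vitesse. En utilisant v(0) = 6, nous obtenons v(t) = 6·cos(t). En utilisant v(t) = 6·cos(t) et en substituant t = pi, nous trouvons v = -6.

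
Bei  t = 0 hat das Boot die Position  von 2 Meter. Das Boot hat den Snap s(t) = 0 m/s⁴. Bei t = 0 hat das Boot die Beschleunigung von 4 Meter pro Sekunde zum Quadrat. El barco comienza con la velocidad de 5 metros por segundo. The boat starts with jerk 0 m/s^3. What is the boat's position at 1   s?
We must find the antiderivative of our snap equation s(t) = 0 4 times. Finding the antiderivative of s(t) and using j(0) = 0: j(t) = 0. The antiderivative of jerk is acceleration. Using a(0) = 4, we get a(t) = 4. The antiderivative of acceleration is velocity. Using v(0) = 5, we get v(t) = 4·t + 5. The integral of velocity is position. Using x(0) = 2, we get x(t) = 2·t^2 + 5·t + 2. We have position x(t) = 2·t^2 + 5·t + 2. Substituting t = 1: x(1) = 9.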